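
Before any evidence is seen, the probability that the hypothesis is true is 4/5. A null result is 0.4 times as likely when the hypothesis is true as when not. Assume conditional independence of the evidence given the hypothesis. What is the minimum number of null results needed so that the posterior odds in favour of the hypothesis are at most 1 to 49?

Prior odds = 0.8/0.2 = 4.
Likelihood ratio per null result = 0.4.
Target odds = 1/49.
Require 0.4ⁿ ≤ 1/49 ÷ 4 = 1/196.
0.4⁵ = 0.01024 is still above 1/196 but 0.4⁶ = 64/15625 is at or below it, so n = 6.

6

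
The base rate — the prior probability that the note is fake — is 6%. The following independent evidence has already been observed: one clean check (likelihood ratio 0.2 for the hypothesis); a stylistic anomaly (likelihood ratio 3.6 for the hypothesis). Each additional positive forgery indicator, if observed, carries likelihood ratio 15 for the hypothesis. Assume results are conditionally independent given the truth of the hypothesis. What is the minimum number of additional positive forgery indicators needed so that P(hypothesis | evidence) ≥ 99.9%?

Prior odds = 0.06/0.94 = 3/47.
Combined Bayes factor of the evidence already in hand = 0.2 × 3.6 = 0.72.
Odds after that evidence = (3/47) × 0.72 = 54/1175.
Target odds = 0.999/0.001 = 999.
Need 15ⁿ ≥ 999 ÷ (54/1175) = 21737.5.
15³ = 3375 falls short of 21737.5 but 15⁴ = 50625 reaches it, so n = 4.

4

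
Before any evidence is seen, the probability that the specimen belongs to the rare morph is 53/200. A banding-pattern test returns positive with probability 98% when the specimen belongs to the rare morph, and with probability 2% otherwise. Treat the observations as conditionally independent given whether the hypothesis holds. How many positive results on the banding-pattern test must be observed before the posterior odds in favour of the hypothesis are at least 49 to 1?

2

Prior odds = 0.265/0.735 = 53/147.
Likelihood ratio of a positive result = 0.98/0.02 = 49.
Target odds = 49.
Need (53/147) × 49ⁿ ≥ 49, i.e. 49ⁿ ≥ 7203/53.
49¹ = 49 falls short of 7203/53 but 49² = 2401 reaches it, so n = 2.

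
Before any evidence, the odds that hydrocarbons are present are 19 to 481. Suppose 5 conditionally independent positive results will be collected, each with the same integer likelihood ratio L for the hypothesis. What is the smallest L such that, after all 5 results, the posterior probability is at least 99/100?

5

Prior odds = 19/481.
Target odds = 0.99/0.01 = 99.
Need L⁵ ≥ 99 ÷ (19/481) = 47619/19.
4⁵ = 1024 < 47619/19 ≤ 3125 = 5⁵, so L = 5.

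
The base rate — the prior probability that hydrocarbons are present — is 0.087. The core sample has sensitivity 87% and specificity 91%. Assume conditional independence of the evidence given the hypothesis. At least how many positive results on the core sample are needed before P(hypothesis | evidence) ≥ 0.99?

4

Prior odds: 0.087 ÷ 0.913 = 87/913.
False-positive rate = 1 − 0.91 = 0.09; likelihood ratio of a positive = 0.87/0.09 = 29/3.
Target posterior odds = 0.99/0.01 = 99.
Need (87/913) × (29/3)ⁿ ≥ 99, i.e. (29/3)ⁿ ≥ 30129/29.
(29/3)³ = 24389/27 falls short of 30129/29 but (29/3)⁴ = 707281/81 reaches it, so n = 4.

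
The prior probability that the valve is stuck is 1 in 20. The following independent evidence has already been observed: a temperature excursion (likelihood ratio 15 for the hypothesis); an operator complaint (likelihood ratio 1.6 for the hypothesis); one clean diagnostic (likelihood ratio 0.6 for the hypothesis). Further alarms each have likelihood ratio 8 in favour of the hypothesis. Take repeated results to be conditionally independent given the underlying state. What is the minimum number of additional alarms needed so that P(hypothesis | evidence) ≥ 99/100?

3

Prior odds = 0.05/0.95 = 1/19.
Combined Bayes factor of the evidence already in hand = 15 × 1.6 × 0.6 = 14.4.
Odds after that evidence = (1/19) × 14.4 = 72/95.
Target odds = 0.99/0.01 = 99.
Need 8ⁿ ≥ 99 ÷ (72/95) = 130.625.
8² = 64 falls short of 130.625 but 8³ = 512 reaches it, so n = 3.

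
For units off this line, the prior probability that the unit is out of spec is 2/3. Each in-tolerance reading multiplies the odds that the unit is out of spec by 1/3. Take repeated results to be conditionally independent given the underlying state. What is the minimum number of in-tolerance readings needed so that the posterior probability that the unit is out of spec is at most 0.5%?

Prior odds = (2/3)/(1/3) = 2.
Likelihood ratio per in-tolerance reading = 1/3.
Target odds: 0.005 ÷ 0.995 = 1/199.
Need 2 × (1/3)ⁿ ≤ 1/199, i.e. (1/3)ⁿ ≤ 1/398.
(1/3)⁵ = 1/243 is still above 1/398 but (1/3)⁶ = 1/729 is at or below it, so n = 6.

6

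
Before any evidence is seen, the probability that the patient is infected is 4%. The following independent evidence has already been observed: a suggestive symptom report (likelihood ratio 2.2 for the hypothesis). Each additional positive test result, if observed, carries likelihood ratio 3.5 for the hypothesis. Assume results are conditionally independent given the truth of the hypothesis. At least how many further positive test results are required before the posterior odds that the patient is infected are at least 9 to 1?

Prior odds = 0.04/0.96 = 1/24.
Bayes factor of the evidence already in hand = 2.2.
Odds after that evidence = (1/24) × 2.2 = 11/120.
Target odds = 9.
Need 3.5ⁿ ≥ 9 ÷ (11/120) = 1080/11.
3.5³ = 42.875 falls short of 1080/11 but 3.5⁴ = 150.0625 reaches it, so n = 4.

4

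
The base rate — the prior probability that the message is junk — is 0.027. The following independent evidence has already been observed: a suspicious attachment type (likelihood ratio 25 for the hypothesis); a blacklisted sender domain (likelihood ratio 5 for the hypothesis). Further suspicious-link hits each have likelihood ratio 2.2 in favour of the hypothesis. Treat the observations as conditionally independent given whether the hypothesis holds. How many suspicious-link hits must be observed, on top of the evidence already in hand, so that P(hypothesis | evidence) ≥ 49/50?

4

Prior odds = 0.027/0.973 = 27/973.
Combined Bayes factor of the evidence already in hand = 25 × 5 = 125.
Odds after that evidence = (27/973) × 125 = 3375/973.
Target odds = 0.98/0.02 = 49.
Need 2.2ⁿ ≥ 49 ÷ (3375/973) = 47677/3375.
2.2³ = 10.648 falls short of 47677/3375 but 2.2⁴ = 23.4256 reaches it, so n = 4.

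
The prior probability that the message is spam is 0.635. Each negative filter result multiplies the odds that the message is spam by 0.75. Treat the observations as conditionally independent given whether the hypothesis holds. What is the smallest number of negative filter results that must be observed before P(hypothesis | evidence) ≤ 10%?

Prior odds: 0.635 ÷ 0.365 = 127/73.
Likelihood ratio per negative filter result = 0.75.
Target posterior odds = 0.1/0.9 = 1/9.
Need (127/73) × 0.75ⁿ ≤ 1/9, i.e. 0.75ⁿ ≤ 73/1143.
0.75⁹ = 19683/262144 is still above 73/1143 but 0.75¹⁰ = 59049/1048576 is at or below it, so n = 10.

10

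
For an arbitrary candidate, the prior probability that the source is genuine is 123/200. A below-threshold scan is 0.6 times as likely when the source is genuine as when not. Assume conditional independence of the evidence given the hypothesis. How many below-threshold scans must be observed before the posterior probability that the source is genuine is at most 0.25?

4

Prior odds = 0.615/0.385 = 123/77.
Likelihood ratio per below-threshold scan = 0.6.
Target odds: 0.25 ÷ 0.75 = 1/3.
Need (123/77) × 0.6ⁿ ≤ 1/3, i.e. 0.6ⁿ ≤ 77/369.
0.6³ = 0.216 is still above 77/369 but 0.6⁴ = 0.1296 is at or below it, so n = 4.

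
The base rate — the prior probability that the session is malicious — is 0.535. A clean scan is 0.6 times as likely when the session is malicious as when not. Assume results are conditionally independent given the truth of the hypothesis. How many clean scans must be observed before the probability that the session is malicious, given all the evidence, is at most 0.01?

Prior odds = 0.535/0.465 = 107/93.
Likelihood ratio per clean scan = 0.6.
Target posterior odds = 0.01/0.99 = 1/99.
Need (107/93) × 0.6ⁿ ≤ 1/99, i.e. 0.6ⁿ ≤ 31/3531.
0.6⁹ = 19683/1953125 is still above 31/3531 but 0.6¹⁰ = 59049/9765625 is at or below it, so n = 10.

10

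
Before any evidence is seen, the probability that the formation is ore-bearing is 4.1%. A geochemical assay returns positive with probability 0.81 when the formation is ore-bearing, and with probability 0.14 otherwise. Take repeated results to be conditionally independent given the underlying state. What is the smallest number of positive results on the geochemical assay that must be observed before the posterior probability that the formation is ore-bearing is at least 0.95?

Prior odds: 0.041 ÷ 0.959 = 41/959.
Likelihood ratio of a positive result = 0.81/0.14 = 81/14.
Target odds: 0.95 ÷ 0.05 = 19.
Require (81/14)ⁿ ≥ 19 ÷ (41/959) = 18221/41.
(81/14)³ = 531441/2744 falls short of 18221/41 but (81/14)⁴ = 43046721/38416 reaches it, so n = 4.

4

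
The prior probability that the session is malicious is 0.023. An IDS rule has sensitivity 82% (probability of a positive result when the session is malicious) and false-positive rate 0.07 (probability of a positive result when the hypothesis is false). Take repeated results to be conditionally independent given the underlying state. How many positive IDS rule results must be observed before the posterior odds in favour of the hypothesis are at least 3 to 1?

Prior odds: 0.023 ÷ 0.977 = 23/977.
Likelihood ratio of a positive result = 0.82/0.07 = 82/7.
Target odds = 3.
Need (23/977) × (82/7)ⁿ ≥ 3, i.e. (82/7)ⁿ ≥ 2931/23.
(82/7)¹ = 82/7 falls short of 2931/23 but (82/7)² = 6724/49 reaches it, so n = 2.

2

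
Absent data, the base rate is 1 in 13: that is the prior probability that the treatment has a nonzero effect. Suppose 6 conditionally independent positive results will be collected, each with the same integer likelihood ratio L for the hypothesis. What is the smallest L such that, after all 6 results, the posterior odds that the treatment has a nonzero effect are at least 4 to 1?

Prior odds = (1/13)/(12/13) = 1/12.
Target odds = 4.
Need L⁶ ≥ 4 ÷ (1/12) = 48.
1⁶ = 1 < 48 ≤ 64 = 2⁶, so L = 2.

2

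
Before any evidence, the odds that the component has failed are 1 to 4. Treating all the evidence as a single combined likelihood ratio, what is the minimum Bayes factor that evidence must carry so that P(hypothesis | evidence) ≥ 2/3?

Prior odds = 0.25.
Target odds = (2/3)/(1/3) = 2.
Required Bayes factor = 2 ÷ 0.25 = 8.

8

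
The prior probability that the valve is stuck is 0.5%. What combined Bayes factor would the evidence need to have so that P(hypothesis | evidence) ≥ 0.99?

19701

Prior odds = 0.005/0.995 = 1/199.
Target odds = 0.99/0.01 = 99.
Required Bayes factor = 99 ÷ (1/199) = 19701.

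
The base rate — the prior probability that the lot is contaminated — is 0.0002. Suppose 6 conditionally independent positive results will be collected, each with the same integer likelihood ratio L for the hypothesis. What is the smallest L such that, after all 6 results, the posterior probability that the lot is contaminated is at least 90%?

6

Prior odds = 0.0002/0.9998 = 1/4999.
Target odds = 0.9/0.1 = 9.
Need L⁶ ≥ 9 ÷ (1/4999) = 44991.
5⁶ = 15625 < 44991 ≤ 46656 = 6⁶, so L = 6.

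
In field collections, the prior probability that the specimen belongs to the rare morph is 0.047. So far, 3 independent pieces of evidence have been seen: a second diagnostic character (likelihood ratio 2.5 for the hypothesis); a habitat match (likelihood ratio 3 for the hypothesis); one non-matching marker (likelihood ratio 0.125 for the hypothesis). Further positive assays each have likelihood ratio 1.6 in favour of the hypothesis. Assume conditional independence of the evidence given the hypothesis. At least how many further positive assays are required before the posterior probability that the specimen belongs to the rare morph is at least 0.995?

Prior odds = 0.047/0.953 = 47/953.
Combined Bayes factor of the evidence already in hand = 2.5 × 3 × 0.125 = 0.9375.
Odds after that evidence = (47/953) × 0.9375 = 705/15248.
Target odds = 0.995/0.005 = 199.
Need 1.6ⁿ ≥ 199 ÷ (705/15248) = 3034352/705.
1.6¹⁷ ≈2951.48 falls short of 3034352/705 but 1.6¹⁸ ≈4722.37 reaches it, so n = 18.

18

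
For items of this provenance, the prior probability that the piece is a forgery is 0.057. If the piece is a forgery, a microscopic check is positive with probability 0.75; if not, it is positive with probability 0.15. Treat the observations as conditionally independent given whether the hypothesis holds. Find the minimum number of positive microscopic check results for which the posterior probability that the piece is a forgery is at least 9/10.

4

Prior odds = 0.057/0.943 = 57/943.
Likelihood ratio of a positive = 0.75/0.15 = 5.
Target posterior odds = 0.9/0.1 = 9.
Require 5ⁿ ≥ 9 ÷ (57/943) = 2829/19.
5³ = 125 falls short of 2829/19 but 5⁴ = 625 reaches it, so n = 4.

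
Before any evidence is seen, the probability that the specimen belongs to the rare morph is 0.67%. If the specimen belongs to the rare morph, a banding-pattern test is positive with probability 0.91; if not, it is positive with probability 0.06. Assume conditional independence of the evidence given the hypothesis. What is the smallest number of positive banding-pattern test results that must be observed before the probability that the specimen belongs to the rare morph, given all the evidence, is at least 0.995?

Prior odds: 0.0067 ÷ 0.9933 = 67/9933.
Likelihood ratio of a positive = 0.91/0.06 = 91/6.
Target odds: 0.995 ÷ 0.005 = 199.
Need (67/9933) × (91/6)ⁿ ≥ 199, i.e. (91/6)ⁿ ≥ 1976667/67.
(91/6)³ = 753571/216 falls short of 1976667/67 but (91/6)⁴ = 68574961/1296 reaches it, so n = 4.

4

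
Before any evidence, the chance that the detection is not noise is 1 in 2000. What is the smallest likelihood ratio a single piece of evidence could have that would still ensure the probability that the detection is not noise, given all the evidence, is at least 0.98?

97951

Prior odds = 0.0005/0.9995 = 1/1999.
Target odds = 0.98/0.02 = 49.
Required Bayes factor = 49 ÷ (1/1999) = 97951.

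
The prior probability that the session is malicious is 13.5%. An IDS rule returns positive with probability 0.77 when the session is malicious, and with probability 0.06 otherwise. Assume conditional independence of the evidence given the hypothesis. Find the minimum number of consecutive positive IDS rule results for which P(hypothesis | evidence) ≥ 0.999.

4

Prior odds = 0.135/0.865 = 27/173.
Likelihood ratio of a positive result = 0.77/0.06 = 77/6.
Target odds: 0.999 ÷ 0.001 = 999.
Require (77/6)ⁿ ≥ 999 ÷ (27/173) = 6401.
(77/6)³ = 456533/216 falls short of 6401 but (77/6)⁴ = 35153041/1296 reaches it, so n = 4.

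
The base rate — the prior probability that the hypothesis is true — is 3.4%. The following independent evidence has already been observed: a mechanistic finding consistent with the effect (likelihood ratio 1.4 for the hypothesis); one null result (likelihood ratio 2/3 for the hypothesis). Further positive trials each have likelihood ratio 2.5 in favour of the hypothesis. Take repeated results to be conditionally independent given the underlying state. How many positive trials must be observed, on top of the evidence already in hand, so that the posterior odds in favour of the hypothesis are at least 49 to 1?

8

Prior odds = 0.034/0.966 = 17/483.
Combined Bayes factor of the evidence already in hand = 1.4 × (2/3) = 14/15.
Odds after that evidence = (17/483) × 14/15 = 34/1035.
Target odds = 49.
Need 2.5ⁿ ≥ 49 ÷ (34/1035) = 50715/34.
2.5⁷ = 610.3515625 falls short of 50715/34 but 2.5⁸ = 390625/256 reaches it, so n = 8.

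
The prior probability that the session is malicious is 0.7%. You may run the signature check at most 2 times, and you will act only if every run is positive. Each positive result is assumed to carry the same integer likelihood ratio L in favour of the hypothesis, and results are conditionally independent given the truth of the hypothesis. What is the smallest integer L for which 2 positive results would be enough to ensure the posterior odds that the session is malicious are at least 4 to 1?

Prior odds = 0.007/0.993 = 7/993.
Target odds = 4.
Need L² ≥ 4 ÷ (7/993) = 3972/7.
23² = 529 < 3972/7 ≤ 576 = 24², so L = 24.

24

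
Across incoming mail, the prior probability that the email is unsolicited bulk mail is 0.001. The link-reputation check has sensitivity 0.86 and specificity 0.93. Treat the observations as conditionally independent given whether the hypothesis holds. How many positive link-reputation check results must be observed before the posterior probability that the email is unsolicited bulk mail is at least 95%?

4

Prior odds = 0.001/0.999 = 1/999.
False-positive rate = 1 − 0.93 = 0.07; likelihood ratio of a positive = 0.86/0.07 = 86/7.
Target odds: 0.95 ÷ 0.05 = 19.
Need (1/999) × (86/7)ⁿ ≥ 19, i.e. (86/7)ⁿ ≥ 18981.
(86/7)³ = 636056/343 falls short of 18981 but (86/7)⁴ = 54700816/2401 reaches it, so n = 4.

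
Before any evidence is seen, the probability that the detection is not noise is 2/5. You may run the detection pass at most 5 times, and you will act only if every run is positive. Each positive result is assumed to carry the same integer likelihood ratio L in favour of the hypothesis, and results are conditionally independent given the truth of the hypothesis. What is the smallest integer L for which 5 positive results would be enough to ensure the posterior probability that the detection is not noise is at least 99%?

Prior odds = 0.4/0.6 = 2/3.
Target odds = 0.99/0.01 = 99.
Need L⁵ ≥ 99 ÷ (2/3) = 148.5.
2⁵ = 32 < 148.5 ≤ 243 = 3⁵, so L = 3.

3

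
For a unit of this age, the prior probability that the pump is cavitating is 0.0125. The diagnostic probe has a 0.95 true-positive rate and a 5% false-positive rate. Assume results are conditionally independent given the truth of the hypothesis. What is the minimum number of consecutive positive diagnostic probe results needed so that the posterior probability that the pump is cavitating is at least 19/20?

3

Prior odds = 0.0125/0.9875 = 1/79.
Likelihood ratio of a positive result = 0.95/0.05 = 19.
Target posterior odds = 0.95/0.05 = 19.
Require 19ⁿ ≥ 19 ÷ (1/79) = 1501.
19² = 361 falls short of 1501 but 19³ = 6859 reaches it, so n = 3.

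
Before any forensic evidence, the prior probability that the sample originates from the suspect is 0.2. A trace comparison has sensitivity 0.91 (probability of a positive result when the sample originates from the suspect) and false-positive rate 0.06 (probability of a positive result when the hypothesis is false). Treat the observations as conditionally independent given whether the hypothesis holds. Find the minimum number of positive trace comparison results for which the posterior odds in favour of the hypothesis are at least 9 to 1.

Prior odds = 0.2/0.8 = 0.25.
Likelihood ratio of a positive result = 0.91/0.06 = 91/6.
Target odds = 9.
Need 0.25 × (91/6)ⁿ ≥ 9, i.e. (91/6)ⁿ ≥ 36.
(91/6)¹ = 91/6 falls short of 36 but (91/6)² = 8281/36 reaches it, so n = 2.

2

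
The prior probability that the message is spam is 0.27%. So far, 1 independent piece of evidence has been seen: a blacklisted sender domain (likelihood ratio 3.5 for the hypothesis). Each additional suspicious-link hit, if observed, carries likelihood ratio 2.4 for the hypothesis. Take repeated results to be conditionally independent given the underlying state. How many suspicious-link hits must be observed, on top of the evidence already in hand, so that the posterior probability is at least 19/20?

Prior odds = 0.0027/0.9973 = 27/9973.
Bayes factor of the evidence already in hand = 3.5.
Odds after that evidence = (27/9973) × 3.5 = 189/19946.
Target odds = 0.95/0.05 = 19.
Need 2.4ⁿ ≥ 19 ÷ (189/19946) = 378974/189.
2.4⁸ = 429981696/390625 falls short of 378974/189 but 2.4⁹ ≈2641.81 reaches it, so n = 9.

9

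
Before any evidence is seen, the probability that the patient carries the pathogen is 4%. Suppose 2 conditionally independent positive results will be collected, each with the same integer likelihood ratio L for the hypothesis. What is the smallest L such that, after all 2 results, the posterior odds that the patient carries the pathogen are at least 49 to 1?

35

Prior odds = 0.04/0.96 = 1/24.
Target odds = 49.
Need L² ≥ 49 ÷ (1/24) = 1176.
34² = 1156 < 1176 ≤ 1225 = 35², so L = 35.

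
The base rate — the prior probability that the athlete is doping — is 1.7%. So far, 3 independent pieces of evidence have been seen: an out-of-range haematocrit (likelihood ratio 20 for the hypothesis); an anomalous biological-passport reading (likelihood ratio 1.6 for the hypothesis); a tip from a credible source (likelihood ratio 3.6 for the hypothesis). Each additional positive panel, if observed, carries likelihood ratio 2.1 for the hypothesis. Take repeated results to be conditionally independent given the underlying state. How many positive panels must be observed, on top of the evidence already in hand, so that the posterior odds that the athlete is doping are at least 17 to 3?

Prior odds = 0.017/0.983 = 17/983.
Combined Bayes factor of the evidence already in hand = 20 × 1.6 × 3.6 = 115.2.
Odds after that evidence = (17/983) × 115.2 = 9792/4915.
Target odds = 17/3.
Need 2.1ⁿ ≥ 17/3 ÷ (9792/4915) = 4915/1728.
2.1¹ = 2.1 falls short of 4915/1728 but 2.1² = 4.41 reaches it, so n = 2.

2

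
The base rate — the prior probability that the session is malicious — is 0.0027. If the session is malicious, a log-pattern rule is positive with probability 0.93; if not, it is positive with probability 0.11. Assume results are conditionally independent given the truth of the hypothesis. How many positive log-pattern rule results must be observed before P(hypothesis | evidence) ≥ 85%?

4

Prior odds = 0.0027/0.9973 = 27/9973.
Likelihood ratio of a positive = 0.93/0.11 = 93/11.
Target odds: 0.85 ÷ 0.15 = 17/3.
Require (93/11)ⁿ ≥ 17/3 ÷ (27/9973) = 169541/81.
(93/11)³ = 804357/1331 falls short of 169541/81 but (93/11)⁴ = 74805201/14641 reaches it, so n = 4.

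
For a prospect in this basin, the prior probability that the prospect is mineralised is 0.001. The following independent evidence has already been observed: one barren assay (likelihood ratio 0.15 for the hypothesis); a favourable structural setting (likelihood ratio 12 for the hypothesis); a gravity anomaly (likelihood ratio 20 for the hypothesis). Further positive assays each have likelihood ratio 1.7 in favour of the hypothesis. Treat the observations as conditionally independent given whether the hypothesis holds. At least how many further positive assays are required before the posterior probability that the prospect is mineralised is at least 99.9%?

Prior odds = 0.001/0.999 = 1/999.
Combined Bayes factor of the evidence already in hand = 0.15 × 12 × 20 = 36.
Odds after that evidence = (1/999) × 36 = 4/111.
Target odds = 0.999/0.001 = 999.
Need 1.7ⁿ ≥ 999 ÷ (4/111) = 27722.25.
1.7¹⁹ ≈23907.2 falls short of 27722.25 but 1.7²⁰ ≈40642.3 reaches it, so n = 20.

20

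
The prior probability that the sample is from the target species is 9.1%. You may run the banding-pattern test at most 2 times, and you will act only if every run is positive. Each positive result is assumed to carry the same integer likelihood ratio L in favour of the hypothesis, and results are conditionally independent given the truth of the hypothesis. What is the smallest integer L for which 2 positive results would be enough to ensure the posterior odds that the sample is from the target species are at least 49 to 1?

Prior odds = 0.091/0.909 = 91/909.
Target odds = 49.
Need L² ≥ 49 ÷ (91/909) = 6363/13.
22² = 484 < 6363/13 ≤ 529 = 23², so L = 23.

23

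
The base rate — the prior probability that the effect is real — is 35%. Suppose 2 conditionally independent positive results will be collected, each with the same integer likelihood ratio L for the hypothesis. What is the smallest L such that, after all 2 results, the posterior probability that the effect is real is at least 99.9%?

Prior odds = 0.35/0.65 = 7/13.
Target odds = 0.999/0.001 = 999.
Need L² ≥ 999 ÷ (7/13) = 12987/7.
43² = 1849 < 12987/7 ≤ 1936 = 44², so L = 44.

44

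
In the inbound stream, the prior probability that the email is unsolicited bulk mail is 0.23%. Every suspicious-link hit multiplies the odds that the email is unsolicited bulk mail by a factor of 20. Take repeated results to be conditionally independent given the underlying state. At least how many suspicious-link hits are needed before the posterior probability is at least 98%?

Prior odds = 0.0023/0.9977 = 23/9977.
Likelihood ratio per suspicious-link hit = 20.
Target posterior odds = 0.98/0.02 = 49.
Require 20ⁿ ≥ 49 ÷ (23/9977) = 488873/23.
20³ = 8000 falls short of 488873/23 but 20⁴ = 160000 reaches it, so n = 4.

4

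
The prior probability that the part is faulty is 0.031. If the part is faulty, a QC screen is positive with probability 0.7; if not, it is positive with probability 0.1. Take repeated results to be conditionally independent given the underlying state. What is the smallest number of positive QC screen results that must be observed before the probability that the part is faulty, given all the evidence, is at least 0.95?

4

Prior odds = 0.031/0.969 = 31/969.
Likelihood ratio of a positive = 0.7/0.1 = 7.
Target odds: 0.95 ÷ 0.05 = 19.
Need (31/969) × 7ⁿ ≥ 19, i.e. 7ⁿ ≥ 18411/31.
7³ = 343 falls short of 18411/31 but 7⁴ = 2401 reaches it, so n = 4.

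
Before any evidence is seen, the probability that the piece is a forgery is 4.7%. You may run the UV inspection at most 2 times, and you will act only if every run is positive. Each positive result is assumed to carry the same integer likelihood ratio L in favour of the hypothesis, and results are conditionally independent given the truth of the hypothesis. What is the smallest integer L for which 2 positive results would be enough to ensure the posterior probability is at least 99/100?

Prior odds = 0.047/0.953 = 47/953.
Target odds = 0.99/0.01 = 99.
Need L² ≥ 99 ÷ (47/953) = 94347/47.
44² = 1936 < 94347/47 ≤ 2025 = 45², so L = 45.

45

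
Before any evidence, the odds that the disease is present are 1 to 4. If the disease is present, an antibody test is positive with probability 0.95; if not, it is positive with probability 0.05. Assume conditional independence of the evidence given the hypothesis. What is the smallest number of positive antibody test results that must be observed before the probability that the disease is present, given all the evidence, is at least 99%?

Prior odds = 0.25.
Likelihood ratio of a positive = 0.95/0.05 = 19.
Target posterior odds = 0.99/0.01 = 99.
Need 0.25 × 19ⁿ ≥ 99, i.e. 19ⁿ ≥ 396.
19² = 361 falls short of 396 but 19³ = 6859 reaches it, so n = 3.

3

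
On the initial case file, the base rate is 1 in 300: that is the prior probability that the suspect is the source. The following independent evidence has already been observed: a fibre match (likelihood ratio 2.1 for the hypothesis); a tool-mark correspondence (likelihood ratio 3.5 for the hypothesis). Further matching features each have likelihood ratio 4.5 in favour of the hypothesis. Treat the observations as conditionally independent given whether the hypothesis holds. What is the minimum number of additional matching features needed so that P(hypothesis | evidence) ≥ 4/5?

4

Prior odds = (1/300)/(299/300) = 1/299.
Combined Bayes factor of the evidence already in hand = 2.1 × 3.5 = 7.35.
Odds after that evidence = (1/299) × 7.35 = 147/5980.
Target odds = 0.8/0.2 = 4.
Need 4.5ⁿ ≥ 4 ÷ (147/5980) = 23920/147.
4.5³ = 91.125 falls short of 23920/147 but 4.5⁴ = 410.0625 reaches it, so n = 4.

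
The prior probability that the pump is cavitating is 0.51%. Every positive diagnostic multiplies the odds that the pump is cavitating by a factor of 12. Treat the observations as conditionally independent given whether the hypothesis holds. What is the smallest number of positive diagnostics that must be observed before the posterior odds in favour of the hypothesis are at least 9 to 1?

4

Prior odds = 0.0051/0.9949 = 51/9949.
Likelihood ratio per positive diagnostic = 12.
Target odds = 9.
Require 12ⁿ ≥ 9 ÷ (51/9949) = 29847/17.
12³ = 1728 falls short of 29847/17 but 12⁴ = 20736 reaches it, so n = 4.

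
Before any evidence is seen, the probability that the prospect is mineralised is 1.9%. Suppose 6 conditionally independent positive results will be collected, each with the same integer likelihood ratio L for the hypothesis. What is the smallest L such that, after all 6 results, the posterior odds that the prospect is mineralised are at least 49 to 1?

Prior odds = 0.019/0.981 = 19/981.
Target odds = 49.
Need L⁶ ≥ 49 ÷ (19/981) = 48069/19.
3⁶ = 729 < 48069/19 ≤ 4096 = 4⁶, so L = 4.

4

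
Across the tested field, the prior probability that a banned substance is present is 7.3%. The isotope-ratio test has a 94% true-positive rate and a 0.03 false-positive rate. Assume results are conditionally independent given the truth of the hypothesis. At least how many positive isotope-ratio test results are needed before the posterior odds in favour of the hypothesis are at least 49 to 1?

Prior odds: 0.073 ÷ 0.927 = 73/927.
Likelihood ratio of a positive result = 0.94/0.03 = 94/3.
Target odds = 49.
Require (94/3)ⁿ ≥ 49 ÷ (73/927) = 45423/73.
(94/3)¹ = 94/3 falls short of 45423/73 but (94/3)² = 8836/9 reaches it, so n = 2.

2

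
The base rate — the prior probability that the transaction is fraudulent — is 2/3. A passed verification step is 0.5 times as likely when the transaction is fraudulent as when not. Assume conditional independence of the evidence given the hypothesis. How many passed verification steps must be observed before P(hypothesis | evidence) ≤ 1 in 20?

6

Prior odds = (2/3)/(1/3) = 2.
Likelihood ratio per passed verification step = 0.5.
Target posterior odds = 0.05/0.95 = 1/19.
Need 2 × 0.5ⁿ ≤ 1/19, i.e. 0.5ⁿ ≤ 1/38.
0.5⁵ = 0.03125 is still above 1/38 but 0.5⁶ = 0.015625 is at or below it, so n = 6.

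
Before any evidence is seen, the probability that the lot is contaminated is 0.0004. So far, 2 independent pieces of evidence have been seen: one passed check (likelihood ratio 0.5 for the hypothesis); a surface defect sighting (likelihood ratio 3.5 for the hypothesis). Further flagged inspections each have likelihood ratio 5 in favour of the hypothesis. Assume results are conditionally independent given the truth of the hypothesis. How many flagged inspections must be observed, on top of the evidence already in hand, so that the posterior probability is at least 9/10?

Prior odds = 0.0004/0.9996 = 1/2499.
Combined Bayes factor of the evidence already in hand = 0.5 × 3.5 = 1.75.
Odds after that evidence = (1/2499) × 1.75 = 1/1428.
Target odds = 0.9/0.1 = 9.
Need 5ⁿ ≥ 9 ÷ (1/1428) = 12852.
5⁵ = 3125 falls short of 12852 but 5⁶ = 15625 reaches it, so n = 6.

6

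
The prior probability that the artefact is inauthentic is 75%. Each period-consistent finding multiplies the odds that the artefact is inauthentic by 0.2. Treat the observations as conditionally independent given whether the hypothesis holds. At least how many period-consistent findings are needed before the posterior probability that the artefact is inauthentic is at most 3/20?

Prior odds = 0.75/0.25 = 3.
Likelihood ratio per period-consistent finding = 0.2.
Target posterior odds = 0.15/0.85 = 3/17.
Need 3 × 0.2ⁿ ≤ 3/17, i.e. 0.2ⁿ ≤ 1/17.
0.2¹ = 0.2 is still above 1/17 but 0.2² = 0.04 is at or below it, so n = 2.

2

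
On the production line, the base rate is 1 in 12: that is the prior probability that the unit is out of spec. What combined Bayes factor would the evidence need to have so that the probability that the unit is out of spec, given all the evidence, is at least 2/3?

Prior odds = (1/12)/(11/12) = 1/11.
Target odds = (2/3)/(1/3) = 2.
Required Bayes factor = 2 ÷ (1/11) = 22.

22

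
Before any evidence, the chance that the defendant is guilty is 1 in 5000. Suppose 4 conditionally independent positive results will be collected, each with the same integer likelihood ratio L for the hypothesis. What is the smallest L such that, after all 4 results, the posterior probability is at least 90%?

Prior odds = 0.0002/0.9998 = 1/4999.
Target odds = 0.9/0.1 = 9.
Need L⁴ ≥ 9 ÷ (1/4999) = 44991.
14⁴ = 38416 < 44991 ≤ 50625 = 15⁴, so L = 15.

15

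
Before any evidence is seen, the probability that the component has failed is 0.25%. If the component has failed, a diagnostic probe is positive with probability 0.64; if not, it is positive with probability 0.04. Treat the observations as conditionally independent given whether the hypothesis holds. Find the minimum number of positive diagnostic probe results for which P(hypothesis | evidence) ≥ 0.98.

4

Prior odds = 0.0025/0.9975 = 1/399.
Likelihood ratio of a positive = 0.64/0.04 = 16.
Target odds: 0.98 ÷ 0.02 = 49.
Require 16ⁿ ≥ 49 ÷ (1/399) = 19551.
16³ = 4096 falls short of 19551 but 16⁴ = 65536 reaches it, so n = 4.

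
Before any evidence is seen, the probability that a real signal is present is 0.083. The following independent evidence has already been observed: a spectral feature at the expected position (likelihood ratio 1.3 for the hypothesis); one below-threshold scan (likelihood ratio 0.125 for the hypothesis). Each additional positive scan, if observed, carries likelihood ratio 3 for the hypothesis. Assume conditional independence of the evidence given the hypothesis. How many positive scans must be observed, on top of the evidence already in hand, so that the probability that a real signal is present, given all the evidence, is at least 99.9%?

Prior odds = 0.083/0.917 = 83/917.
Combined Bayes factor of the evidence already in hand = 1.3 × 0.125 = 0.1625.
Odds after that evidence = (83/917) × 0.1625 = 1079/73360.
Target odds = 0.999/0.001 = 999.
Need 3ⁿ ≥ 999 ÷ (1079/73360) = 73286640/1079.
3¹⁰ = 59049 falls short of 73286640/1079 but 3¹¹ = 177147 reaches it, so n = 11.

11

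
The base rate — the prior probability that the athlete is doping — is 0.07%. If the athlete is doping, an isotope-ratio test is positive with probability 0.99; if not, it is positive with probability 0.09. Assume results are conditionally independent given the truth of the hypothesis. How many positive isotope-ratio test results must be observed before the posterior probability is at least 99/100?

Prior odds = 0.0007/0.9993 = 7/9993.
Likelihood ratio of a positive = 0.99/0.09 = 11.
Target posterior odds = 0.99/0.01 = 99.
Require 11ⁿ ≥ 99 ÷ (7/9993) = 989307/7.
11⁴ = 14641 falls short of 989307/7 but 11⁵ = 161051 reaches it, so n = 5.

5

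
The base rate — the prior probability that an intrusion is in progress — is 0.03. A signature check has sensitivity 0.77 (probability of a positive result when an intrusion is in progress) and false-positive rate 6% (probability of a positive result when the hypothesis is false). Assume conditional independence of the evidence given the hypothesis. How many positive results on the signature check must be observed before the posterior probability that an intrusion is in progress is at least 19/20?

3

Prior odds = 0.03/0.97 = 3/97.
Likelihood ratio of a positive result = 0.77/0.06 = 77/6.
Target posterior odds = 0.95/0.05 = 19.
Require (77/6)ⁿ ≥ 19 ÷ (3/97) = 1843/3.
(77/6)² = 5929/36 falls short of 1843/3 but (77/6)³ = 456533/216 reaches it, so n = 3.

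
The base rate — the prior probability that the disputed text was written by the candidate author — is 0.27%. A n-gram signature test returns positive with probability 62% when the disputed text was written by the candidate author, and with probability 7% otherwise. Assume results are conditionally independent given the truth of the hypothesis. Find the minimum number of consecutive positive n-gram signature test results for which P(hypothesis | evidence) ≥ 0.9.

Prior odds = 0.0027/0.9973 = 27/9973.
Likelihood ratio of a positive result = 0.62/0.07 = 62/7.
Target odds: 0.9 ÷ 0.1 = 9.
Require (62/7)ⁿ ≥ 9 ÷ (27/9973) = 9973/3.
(62/7)³ = 238328/343 falls short of 9973/3 but (62/7)⁴ = 14776336/2401 reaches it, so n = 4.

4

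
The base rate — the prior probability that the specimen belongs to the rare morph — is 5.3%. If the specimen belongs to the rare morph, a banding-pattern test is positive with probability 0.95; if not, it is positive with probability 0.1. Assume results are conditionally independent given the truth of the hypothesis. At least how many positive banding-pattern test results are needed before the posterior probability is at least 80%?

2

Prior odds = 0.053/0.947 = 53/947.
Likelihood ratio of a positive = 0.95/0.1 = 9.5.
Target posterior odds = 0.8/0.2 = 4.
Need (53/947) × 9.5ⁿ ≥ 4, i.e. 9.5ⁿ ≥ 3788/53.
9.5¹ = 9.5 falls short of 3788/53 but 9.5² = 90.25 reaches it, so n = 2.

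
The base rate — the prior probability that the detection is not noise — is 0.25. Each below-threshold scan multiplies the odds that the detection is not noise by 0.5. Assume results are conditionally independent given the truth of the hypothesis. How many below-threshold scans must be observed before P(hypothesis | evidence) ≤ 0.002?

8

Prior odds: 0.25 ÷ 0.75 = 1/3.
Likelihood ratio per below-threshold scan = 0.5.
Target odds: 0.002 ÷ 0.998 = 1/499.
Require 0.5ⁿ ≤ 1/499 ÷ (1/3) = 3/499.
0.5⁷ = 0.0078125 is still above 3/499 but 0.5⁸ = 0.00390625 is at or below it, so n = 8.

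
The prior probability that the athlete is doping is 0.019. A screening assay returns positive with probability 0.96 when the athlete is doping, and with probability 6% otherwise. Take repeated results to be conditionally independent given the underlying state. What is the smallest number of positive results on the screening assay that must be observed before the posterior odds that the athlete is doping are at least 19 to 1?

Prior odds = 0.019/0.981 = 19/981.
Likelihood ratio of a positive result = 0.96/0.06 = 16.
Target odds = 19.
Need (19/981) × 16ⁿ ≥ 19, i.e. 16ⁿ ≥ 981.
16² = 256 falls short of 981 but 16³ = 4096 reaches it, so n = 3.

3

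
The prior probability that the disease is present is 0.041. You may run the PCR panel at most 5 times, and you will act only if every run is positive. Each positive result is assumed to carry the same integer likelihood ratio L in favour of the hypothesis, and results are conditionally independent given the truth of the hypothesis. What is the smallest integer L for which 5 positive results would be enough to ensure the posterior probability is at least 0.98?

5

Prior odds = 0.041/0.959 = 41/959.
Target odds = 0.98/0.02 = 49.
Need L⁵ ≥ 49 ÷ (41/959) = 46991/41.
4⁵ = 1024 < 46991/41 ≤ 3125 = 5⁵, so L = 5.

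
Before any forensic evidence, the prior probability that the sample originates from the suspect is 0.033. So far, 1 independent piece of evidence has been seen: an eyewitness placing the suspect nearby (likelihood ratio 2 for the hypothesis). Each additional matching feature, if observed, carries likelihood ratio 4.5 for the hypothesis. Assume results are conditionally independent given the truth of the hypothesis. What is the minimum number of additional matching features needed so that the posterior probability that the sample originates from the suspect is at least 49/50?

5

Prior odds = 0.033/0.967 = 33/967.
Bayes factor of the evidence already in hand = 2.
Odds after that evidence = (33/967) × 2 = 66/967.
Target odds = 0.98/0.02 = 49.
Need 4.5ⁿ ≥ 49 ÷ (66/967) = 47383/66.
4.5⁴ = 410.0625 falls short of 47383/66 but 4.5⁵ = 1845.28125 reaches it, so n = 5.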